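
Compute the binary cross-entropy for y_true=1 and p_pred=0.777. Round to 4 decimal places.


For y=1: Loss = -log(p)
= -log(0.777)
= -(-0.2523)
= 0.2523

0.2523


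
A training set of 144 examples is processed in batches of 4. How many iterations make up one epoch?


Iterations per epoch = dataset_size / batch_size
= 144 / 4
= 36

36


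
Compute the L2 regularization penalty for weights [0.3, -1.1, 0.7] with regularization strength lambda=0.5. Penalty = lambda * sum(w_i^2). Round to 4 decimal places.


Squaring each weight:
0.3^2 = 0.09
(-1.1)^2 = 1.21
0.7^2 = 0.49
Sum of squares = 1.79
Penalty = 0.5 * 1.79 = 0.8950

0.8950


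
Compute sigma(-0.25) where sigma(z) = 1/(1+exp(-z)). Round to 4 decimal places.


sigmoid(z) = 1 / (1 + exp(-z))
exp(-(-0.25)) = exp(0.25) = 1.284
1 + 1.284 = 2.284
1 / 2.284 = 0.4378

0.4378


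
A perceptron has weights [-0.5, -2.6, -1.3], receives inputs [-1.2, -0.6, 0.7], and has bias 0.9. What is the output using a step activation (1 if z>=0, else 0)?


z = w . x + b
= -0.5*-1.2 + -2.6*-0.6 + -1.3*0.7 + 0.9
= 0.6 + 1.56 + -0.91 + 0.9
= 1.25 + 0.9
= 2.15
Since z = 2.15 >= 0, output = 1

1


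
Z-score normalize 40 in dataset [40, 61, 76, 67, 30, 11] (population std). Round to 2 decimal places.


Mean = (40 + 61 + 76 + 67 + 30 + 11) / 6 = 47.5
Variance = sum((x_i - mean)^2) / n = 511.5833
Std = sqrt(511.5833) = 22.6182
Z = (x - mean) / std
= (40 - 47.5) / 22.6182
= -7.5 / 22.6182
= -0.33

-0.33


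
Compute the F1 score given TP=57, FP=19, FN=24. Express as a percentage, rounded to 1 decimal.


Precision = TP / (TP + FP) = 57 / 76 = 0.75
Recall = TP / (TP + FN) = 57 / 81 = 0.7037
F1 = 2 * P * R / (P + R)
= 2 * 0.75 * 0.7037 / (0.75 + 0.7037)
= 1.0556 / 1.4537
= 0.7261
As percentage: 72.6%

72.6


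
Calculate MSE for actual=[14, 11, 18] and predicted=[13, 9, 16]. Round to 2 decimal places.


Differences: [1, 2, 2]
Squared errors: [1, 4, 4]
Sum of squared errors = 9
MSE = 9 / 3 = 3.00

3.00


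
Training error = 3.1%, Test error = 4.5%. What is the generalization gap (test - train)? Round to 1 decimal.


Generalization gap = test_error - train_error
= 4.5 - 3.1
= 1.4%
A small gap suggests good generalization.

1.4


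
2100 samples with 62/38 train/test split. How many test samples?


Train samples = 2100 * 62% = 1302
Test samples = 2100 - 1302
= 798

798


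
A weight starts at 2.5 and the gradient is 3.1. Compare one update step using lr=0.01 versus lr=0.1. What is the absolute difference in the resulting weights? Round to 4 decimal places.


With lr=0.01: w_new = 2.5 - 0.01 * 3.1 = 2.469
With lr=0.1: w_new = 2.5 - 0.1 * 3.1 = 2.19
Absolute difference = |2.469 - 2.19|
= 0.2790

0.2790


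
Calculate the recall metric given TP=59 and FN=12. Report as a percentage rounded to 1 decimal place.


Recall = TP / (TP + FN) * 100
= 59 / (59 + 12)
= 59 / 71
= 0.831
= 83.1%

83.1


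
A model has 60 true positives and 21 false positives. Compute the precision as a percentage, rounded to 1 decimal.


Precision = TP / (TP + FP) * 100
= 60 / (60 + 21)
= 60 / 81
= 0.7407
= 74.1%

74.1


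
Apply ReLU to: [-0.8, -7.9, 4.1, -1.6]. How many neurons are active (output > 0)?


ReLU(x) = max(0, x) for each element:
ReLU(-0.8) = 0
ReLU(-7.9) = 0
ReLU(4.1) = 4.1
ReLU(-1.6) = 0
Active neurons (>0): 1

1


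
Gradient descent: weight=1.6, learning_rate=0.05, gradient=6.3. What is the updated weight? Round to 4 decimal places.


w_new = w_old - lr * gradient
= 1.6 - 0.05 * 6.3
= 1.6 - (0.315)
= 1.2850

1.2850


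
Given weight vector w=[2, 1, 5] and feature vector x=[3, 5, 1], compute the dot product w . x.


Element-wise products:
2 * 3 = 6
1 * 5 = 5
5 * 1 = 5
Sum = 6 + 5 + 5
= 16

16


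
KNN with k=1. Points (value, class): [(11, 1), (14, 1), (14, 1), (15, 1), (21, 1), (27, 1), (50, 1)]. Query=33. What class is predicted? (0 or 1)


Distances from query 33:
Point 27 (class 1): distance = 6
K=1 nearest neighbors: classes = [1]
Votes for class 1: 1 / 1
Majority vote => class 1

1


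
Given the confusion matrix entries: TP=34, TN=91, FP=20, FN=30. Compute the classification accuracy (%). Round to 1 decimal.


Accuracy = (TP + TN) / (TP + TN + FP + FN) * 100
= (34 + 91) / (34 + 91 + 20 + 30)
= 125 / 175
= 0.7143
= 71.4%

71.4


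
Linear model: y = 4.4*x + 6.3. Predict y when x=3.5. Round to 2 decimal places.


y = 4.4 * 3.5 + (6.3)
= 15.4 + (6.3)
= 21.70

21.70


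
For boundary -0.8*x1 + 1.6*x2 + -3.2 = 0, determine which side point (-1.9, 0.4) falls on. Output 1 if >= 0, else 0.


Compute -0.8 * -1.9 + 1.6 * 0.4 + -3.2
= 1.52 + 0.64 + -3.2
= -1.04
Since -1.04 < 0, the point is on the negative side.

0


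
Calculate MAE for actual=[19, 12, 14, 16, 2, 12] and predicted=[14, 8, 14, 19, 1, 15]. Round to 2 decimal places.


Absolute errors: [5, 4, 0, 3, 1, 3]
Sum of absolute errors = 16
MAE = 16 / 6 = 2.67

2.67


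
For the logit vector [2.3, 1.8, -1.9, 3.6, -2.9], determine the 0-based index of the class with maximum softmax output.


Softmax is a monotonic transformation, so it preserves the argmax.
We need to find the index of the maximum logit.
Index 0: 2.3
Index 1: 1.8
Index 2: -1.9
Index 3: 3.6
Index 4: -2.9
Maximum logit = 3.6 at index 3

3


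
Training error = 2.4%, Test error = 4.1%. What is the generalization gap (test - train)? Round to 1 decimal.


Generalization gap = test_error - train_error
= 4.1 - 2.4
= 1.7%
A small gap suggests good generalization.

1.7


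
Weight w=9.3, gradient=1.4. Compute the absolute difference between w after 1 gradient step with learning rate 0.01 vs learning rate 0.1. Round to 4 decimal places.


With lr=0.01: w_new = 9.3 - 0.01 * 1.4 = 9.286
With lr=0.1: w_new = 9.3 - 0.1 * 1.4 = 9.16
Absolute difference = |9.286 - 9.16|
= 0.1260

0.1260


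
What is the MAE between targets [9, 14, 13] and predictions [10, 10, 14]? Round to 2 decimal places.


Absolute errors: [1, 4, 1]
Sum of absolute errors = 6
MAE = 6 / 3 = 2.00

2.00


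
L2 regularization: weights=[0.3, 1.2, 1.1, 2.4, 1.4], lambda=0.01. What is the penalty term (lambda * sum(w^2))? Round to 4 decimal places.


Squaring each weight:
0.3^2 = 0.09
1.2^2 = 1.44
1.1^2 = 1.21
2.4^2 = 5.76
1.4^2 = 1.96
Sum of squares = 10.46
Penalty = 0.01 * 10.46 = 0.1046

0.1046


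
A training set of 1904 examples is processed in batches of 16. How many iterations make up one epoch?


Iterations per epoch = dataset_size / batch_size
= 1904 / 16
= 119

119


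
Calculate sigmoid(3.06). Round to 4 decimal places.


sigmoid(z) = 1 / (1 + exp(-z))
exp(-(3.06)) = exp(-3.06) = 0.0469
1 + 0.0469 = 1.0469
1 / 1.0469 = 0.9552

0.9552


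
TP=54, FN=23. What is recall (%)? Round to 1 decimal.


Recall = TP / (TP + FN) * 100
= 54 / (54 + 23)
= 54 / 77
= 0.7013
= 70.1%

70.1


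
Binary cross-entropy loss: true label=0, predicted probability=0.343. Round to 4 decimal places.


For y=0: Loss = -log(1-p)
= -log(1 - 0.343)
= -log(0.657)
= -(-0.4201)
= 0.4201

0.4201


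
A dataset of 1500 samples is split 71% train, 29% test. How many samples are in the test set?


Train samples = 1500 * 71% = 1065
Test samples = 1500 - 1065
= 435

435


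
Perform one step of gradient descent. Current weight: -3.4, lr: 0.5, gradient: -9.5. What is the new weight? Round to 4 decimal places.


w_new = w_old - lr * gradient
= -3.4 - 0.5 * -9.5
= -3.4 - (-4.75)
= 1.3500

1.3500


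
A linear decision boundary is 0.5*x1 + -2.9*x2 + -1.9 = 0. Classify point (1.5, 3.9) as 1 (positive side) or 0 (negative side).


Compute 0.5 * 1.5 + -2.9 * 3.9 + -1.9
= 0.75 + -11.31 + -1.9
= -12.46
Since -12.46 < 0, the point is on the negative side.

0


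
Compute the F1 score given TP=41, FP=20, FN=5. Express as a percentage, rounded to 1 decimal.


Precision = TP / (TP + FP) = 41 / 61 = 0.6721
Recall = TP / (TP + FN) = 41 / 46 = 0.8913
F1 = 2 * P * R / (P + R)
= 2 * 0.6721 * 0.8913 / (0.6721 + 0.8913)
= 1.1981 / 1.5634
= 0.7664
As percentage: 76.6%

76.6


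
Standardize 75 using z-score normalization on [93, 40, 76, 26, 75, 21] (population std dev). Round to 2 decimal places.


Mean = (93 + 40 + 76 + 26 + 75 + 21) / 6 = 55.1667
Variance = sum((x_i - mean)^2) / n = 751.1389
Std = sqrt(751.1389) = 27.4069
Z = (x - mean) / std
= (75 - 55.1667) / 27.4069
= 19.8333 / 27.4069
= 0.72

0.72


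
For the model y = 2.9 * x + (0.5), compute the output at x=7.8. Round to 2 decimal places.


y = 2.9 * 7.8 + (0.5)
= 22.62 + (0.5)
= 23.12

23.12


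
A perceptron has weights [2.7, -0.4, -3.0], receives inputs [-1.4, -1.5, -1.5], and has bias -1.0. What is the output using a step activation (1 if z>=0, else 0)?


z = w . x + b
= 2.7*-1.4 + -0.4*-1.5 + -3.0*-1.5 + -1.0
= -3.78 + 0.6 + 4.5 + -1.0
= 1.32 + -1.0
= 0.32
Since z = 0.32 >= 0, output = 1

1


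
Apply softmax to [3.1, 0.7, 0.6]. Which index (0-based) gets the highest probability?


Softmax is a monotonic transformation, so it preserves the argmax.
We need to find the index of the maximum logit.
Index 0: 3.1
Index 1: 0.7
Index 2: 0.6
Maximum logit = 3.1 at index 0

0


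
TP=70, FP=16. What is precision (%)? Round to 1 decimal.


Precision = TP / (TP + FP) * 100
= 70 / (70 + 16)
= 70 / 86
= 0.814
= 81.4%

81.4


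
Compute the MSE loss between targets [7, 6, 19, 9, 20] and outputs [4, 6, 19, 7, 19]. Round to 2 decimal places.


Differences: [3, 0, 0, 2, 1]
Squared errors: [9, 0, 0, 4, 1]
Sum of squared errors = 14
MSE = 14 / 5 = 2.80

2.80


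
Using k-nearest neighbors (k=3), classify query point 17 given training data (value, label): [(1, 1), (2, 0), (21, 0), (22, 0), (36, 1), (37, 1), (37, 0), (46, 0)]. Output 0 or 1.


Distances from query 17:
Point 21 (class 0): distance = 4
Point 22 (class 0): distance = 5
Point 2 (class 0): distance = 15
K=3 nearest neighbors: classes = [0, 0, 0]
Votes for class 1: 0 / 3
Majority vote => class 0

0


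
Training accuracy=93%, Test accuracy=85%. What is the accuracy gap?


Gap = train_accuracy - test_accuracy
= 93 - 85
= 8%
This moderate gap may indicate mild overfitting.

8


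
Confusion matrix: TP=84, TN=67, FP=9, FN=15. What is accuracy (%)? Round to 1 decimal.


Accuracy = (TP + TN) / (TP + TN + FP + FN) * 100
= (84 + 67) / (84 + 67 + 9 + 15)
= 151 / 175
= 0.8629
= 86.3%

86.3


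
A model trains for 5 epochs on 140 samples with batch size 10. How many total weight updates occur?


Iterations per epoch = 140 / 10 = 14
Total updates = iterations_per_epoch * epochs
= 14 * 5
= 70

70


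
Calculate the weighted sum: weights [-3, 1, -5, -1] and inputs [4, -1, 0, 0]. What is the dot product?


Element-wise products:
-3 * 4 = -12
1 * -1 = -1
-5 * 0 = 0
-1 * 0 = 0
Sum = -12 + -1 + 0 + 0
= -13

-13


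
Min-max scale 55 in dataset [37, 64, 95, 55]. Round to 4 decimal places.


Min = 37, Max = 95
Range = 95 - 37 = 58
Scaled = (x - min) / (max - min)
= (55 - 37) / 58
= 18 / 58
= 0.3103

0.3103


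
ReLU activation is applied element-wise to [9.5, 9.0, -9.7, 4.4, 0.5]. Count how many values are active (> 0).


ReLU(x) = max(0, x) for each element:
ReLU(9.5) = 9.5
ReLU(9.0) = 9.0
ReLU(-9.7) = 0
ReLU(4.4) = 4.4
ReLU(0.5) = 0.5
Active neurons (>0): 4

4


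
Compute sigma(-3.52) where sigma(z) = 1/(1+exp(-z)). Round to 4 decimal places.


sigmoid(z) = 1 / (1 + exp(-z))
exp(-(-3.52)) = exp(3.52) = 33.7844
1 + 33.7844 = 34.7844
1 / 34.7844 = 0.0287

0.0287


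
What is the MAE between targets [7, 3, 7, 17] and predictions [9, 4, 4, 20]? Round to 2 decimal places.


Absolute errors: [2, 1, 3, 3]
Sum of absolute errors = 9
MAE = 9 / 4 = 2.25

2.25


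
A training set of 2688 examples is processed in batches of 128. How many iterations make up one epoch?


Iterations per epoch = dataset_size / batch_size
= 2688 / 128
= 21

21


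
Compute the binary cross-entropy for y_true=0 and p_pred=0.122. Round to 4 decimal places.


For y=0: Loss = -log(1-p)
= -log(1 - 0.122)
= -log(0.878)
= -(-0.1301)
= 0.1301

0.1301


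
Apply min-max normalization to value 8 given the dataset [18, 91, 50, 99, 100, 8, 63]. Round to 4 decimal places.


Min = 8, Max = 100
Range = 100 - 8 = 92
Scaled = (x - min) / (max - min)
= (8 - 8) / 92
= 0 / 92
= 0.0000

0.0000


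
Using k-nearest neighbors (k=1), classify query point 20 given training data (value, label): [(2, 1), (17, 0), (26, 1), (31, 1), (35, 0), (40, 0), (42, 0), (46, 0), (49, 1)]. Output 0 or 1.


Distances from query 20:
Point 17 (class 0): distance = 3
K=1 nearest neighbors: classes = [0]
Votes for class 1: 0 / 1
Majority vote => class 0

0


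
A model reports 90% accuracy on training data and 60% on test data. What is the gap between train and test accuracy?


Gap = train_accuracy - test_accuracy
= 90 - 60
= 30%
This large gap strongly indicates overfitting.

30


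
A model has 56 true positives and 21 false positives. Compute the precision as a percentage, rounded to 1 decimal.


Precision = TP / (TP + FP) * 100
= 56 / (56 + 21)
= 56 / 77
= 0.7273
= 72.7%

72.7


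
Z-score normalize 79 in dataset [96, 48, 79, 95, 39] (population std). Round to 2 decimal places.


Mean = (96 + 48 + 79 + 95 + 39) / 5 = 71.4
Variance = sum((x_i - mean)^2) / n = 563.44
Std = sqrt(563.44) = 23.7369
Z = (x - mean) / std
= (79 - 71.4) / 23.7369
= 7.6 / 23.7369
= 0.32

0.32


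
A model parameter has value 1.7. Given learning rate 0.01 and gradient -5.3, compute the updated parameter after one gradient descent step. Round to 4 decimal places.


w_new = w_old - lr * gradient
= 1.7 - 0.01 * -5.3
= 1.7 - (-0.053)
= 1.7530

1.7530


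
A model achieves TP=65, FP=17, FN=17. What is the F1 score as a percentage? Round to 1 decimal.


Precision = TP / (TP + FP) = 65 / 82 = 0.7927
Recall = TP / (TP + FN) = 65 / 82 = 0.7927
F1 = 2 * P * R / (P + R)
= 2 * 0.7927 * 0.7927 / (0.7927 + 0.7927)
= 1.2567 / 1.5854
= 0.7927
As percentage: 79.3%

79.3


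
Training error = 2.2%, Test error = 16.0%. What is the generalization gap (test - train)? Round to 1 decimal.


Generalization gap = test_error - train_error
= 16.0 - 2.2
= 13.8%
A large gap suggests overfitting.

13.8


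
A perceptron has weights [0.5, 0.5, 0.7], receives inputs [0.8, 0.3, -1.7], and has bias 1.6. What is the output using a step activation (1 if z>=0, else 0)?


z = w . x + b
= 0.5*0.8 + 0.5*0.3 + 0.7*-1.7 + 1.6
= 0.4 + 0.15 + -1.19 + 1.6
= -0.64 + 1.6
= 0.96
Since z = 0.96 >= 0, output = 1

1


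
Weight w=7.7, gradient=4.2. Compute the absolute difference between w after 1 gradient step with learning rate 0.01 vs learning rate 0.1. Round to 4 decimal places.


With lr=0.01: w_new = 7.7 - 0.01 * 4.2 = 7.658
With lr=0.1: w_new = 7.7 - 0.1 * 4.2 = 7.28
Absolute difference = |7.658 - 7.28|
= 0.3780

0.3780


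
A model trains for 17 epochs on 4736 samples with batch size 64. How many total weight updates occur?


Iterations per epoch = 4736 / 64 = 74
Total updates = iterations_per_epoch * epochs
= 74 * 17
= 1258

1258


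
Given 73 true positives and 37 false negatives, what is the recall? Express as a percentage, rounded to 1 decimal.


Recall = TP / (TP + FN) * 100
= 73 / (73 + 37)
= 73 / 110
= 0.6636
= 66.4%

66.4


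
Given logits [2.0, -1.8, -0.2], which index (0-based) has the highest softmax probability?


Softmax is a monotonic transformation, so it preserves the argmax.
We need to find the index of the maximum logit.
Index 0: 2.0
Index 1: -1.8
Index 2: -0.2
Maximum logit = 2.0 at index 0

0


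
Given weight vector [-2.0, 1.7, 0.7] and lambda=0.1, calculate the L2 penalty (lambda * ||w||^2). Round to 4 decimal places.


Squaring each weight:
(-2.0)^2 = 4.0
1.7^2 = 2.89
0.7^2 = 0.49
Sum of squares = 7.38
Penalty = 0.1 * 7.38 = 0.7380

0.7380


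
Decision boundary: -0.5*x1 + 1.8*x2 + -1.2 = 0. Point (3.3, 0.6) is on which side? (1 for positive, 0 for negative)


Compute -0.5 * 3.3 + 1.8 * 0.6 + -1.2
= -1.65 + 1.08 + -1.2
= -1.77
Since -1.77 < 0, the point is on the negative side.

0


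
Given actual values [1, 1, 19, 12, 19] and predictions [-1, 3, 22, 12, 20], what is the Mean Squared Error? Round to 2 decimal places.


Differences: [2, -2, -3, 0, -1]
Squared errors: [4, 4, 9, 0, 1]
Sum of squared errors = 18
MSE = 18 / 5 = 3.60

3.60


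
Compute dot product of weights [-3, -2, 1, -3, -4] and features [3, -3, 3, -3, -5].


Element-wise products:
-3 * 3 = -9
-2 * -3 = 6
1 * 3 = 3
-3 * -3 = 9
-4 * -5 = 20
Sum = -9 + 6 + 3 + 9 + 20
= 29

29


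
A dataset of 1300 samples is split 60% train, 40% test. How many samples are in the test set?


Train samples = 1300 * 60% = 780
Test samples = 1300 - 780
= 520

520


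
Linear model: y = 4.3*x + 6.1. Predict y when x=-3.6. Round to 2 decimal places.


y = 4.3 * -3.6 + (6.1)
= -15.48 + (6.1)
= -9.38

-9.38


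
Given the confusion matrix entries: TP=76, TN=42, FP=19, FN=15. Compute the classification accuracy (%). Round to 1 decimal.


Accuracy = (TP + TN) / (TP + TN + FP + FN) * 100
= (76 + 42) / (76 + 42 + 19 + 15)
= 118 / 152
= 0.7763
= 77.6%

77.6


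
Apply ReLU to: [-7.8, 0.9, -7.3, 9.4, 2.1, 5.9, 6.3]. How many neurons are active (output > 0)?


ReLU(x) = max(0, x) for each element:
ReLU(-7.8) = 0
ReLU(0.9) = 0.9
ReLU(-7.3) = 0
ReLU(9.4) = 9.4
ReLU(2.1) = 2.1
ReLU(5.9) = 5.9
ReLU(6.3) = 6.3
Active neurons (>0): 5

5


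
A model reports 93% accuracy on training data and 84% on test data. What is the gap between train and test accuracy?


Gap = train_accuracy - test_accuracy
= 93 - 84
= 9%
This moderate gap may indicate mild overfitting.

9


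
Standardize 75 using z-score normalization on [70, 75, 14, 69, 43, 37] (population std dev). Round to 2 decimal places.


Mean = (70 + 75 + 14 + 69 + 43 + 37) / 6 = 51.3333
Variance = sum((x_i - mean)^2) / n = 481.5556
Std = sqrt(481.5556) = 21.9444
Z = (x - mean) / std
= (75 - 51.3333) / 21.9444
= 23.6667 / 21.9444
= 1.08

1.08


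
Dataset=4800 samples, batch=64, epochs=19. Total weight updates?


Iterations per epoch = 4800 / 64 = 75
Total updates = iterations_per_epoch * epochs
= 75 * 19
= 1425

1425


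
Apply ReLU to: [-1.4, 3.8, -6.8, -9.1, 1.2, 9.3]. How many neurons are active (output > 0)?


ReLU(x) = max(0, x) for each element:
ReLU(-1.4) = 0
ReLU(3.8) = 3.8
ReLU(-6.8) = 0
ReLU(-9.1) = 0
ReLU(1.2) = 1.2
ReLU(9.3) = 9.3
Active neurons (>0): 3

3


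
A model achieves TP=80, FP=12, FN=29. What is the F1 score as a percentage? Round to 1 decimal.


Precision = TP / (TP + FP) = 80 / 92 = 0.8696
Recall = TP / (TP + FN) = 80 / 109 = 0.7339
F1 = 2 * P * R / (P + R)
= 2 * 0.8696 * 0.7339 / (0.8696 + 0.7339)
= 1.2764 / 1.6035
= 0.796
As percentage: 79.6%

79.6


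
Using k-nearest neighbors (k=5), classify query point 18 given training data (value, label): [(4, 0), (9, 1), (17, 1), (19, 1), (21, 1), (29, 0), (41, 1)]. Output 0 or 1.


Distances from query 18:
Point 17 (class 1): distance = 1
Point 19 (class 1): distance = 1
Point 21 (class 1): distance = 3
Point 9 (class 1): distance = 9
Point 29 (class 0): distance = 11
K=5 nearest neighbors: classes = [1, 1, 1, 1, 0]
Votes for class 1: 4 / 5
Majority vote => class 1

1


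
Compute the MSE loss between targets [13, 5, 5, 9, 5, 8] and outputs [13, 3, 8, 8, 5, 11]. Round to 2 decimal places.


Differences: [0, 2, -3, 1, 0, -3]
Squared errors: [0, 4, 9, 1, 0, 9]
Sum of squared errors = 23
MSE = 23 / 6 = 3.83

3.83


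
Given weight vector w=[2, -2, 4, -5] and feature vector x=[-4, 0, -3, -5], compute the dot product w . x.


Element-wise products:
2 * -4 = -8
-2 * 0 = 0
4 * -3 = -12
-5 * -5 = 25
Sum = -8 + 0 + -12 + 25
= 5

5


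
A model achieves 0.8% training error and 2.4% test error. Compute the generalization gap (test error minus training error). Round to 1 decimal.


Generalization gap = test_error - train_error
= 2.4 - 0.8
= 1.6%
A small gap suggests good generalization.

1.6


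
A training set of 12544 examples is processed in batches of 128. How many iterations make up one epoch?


Iterations per epoch = dataset_size / batch_size
= 12544 / 128
= 98

98


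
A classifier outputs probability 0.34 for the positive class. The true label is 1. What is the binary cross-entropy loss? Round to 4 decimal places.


For y=1: Loss = -log(p)
= -log(0.34)
= -(-1.0788)
= 1.0788

1.0788


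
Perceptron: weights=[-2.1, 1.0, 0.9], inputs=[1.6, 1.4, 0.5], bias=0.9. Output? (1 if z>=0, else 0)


z = w . x + b
= -2.1*1.6 + 1.0*1.4 + 0.9*0.5 + 0.9
= -3.36 + 1.4 + 0.45 + 0.9
= -1.51 + 0.9
= -0.61
Since z = -0.61 < 0, output = 0

0


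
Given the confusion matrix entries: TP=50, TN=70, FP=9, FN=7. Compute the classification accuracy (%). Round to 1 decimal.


Accuracy = (TP + TN) / (TP + TN + FP + FN) * 100
= (50 + 70) / (50 + 70 + 9 + 7)
= 120 / 136
= 0.8824
= 88.2%

88.2


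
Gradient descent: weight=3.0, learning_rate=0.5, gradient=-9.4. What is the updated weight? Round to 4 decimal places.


w_new = w_old - lr * gradient
= 3.0 - 0.5 * -9.4
= 3.0 - (-4.7)
= 7.7000

7.7000


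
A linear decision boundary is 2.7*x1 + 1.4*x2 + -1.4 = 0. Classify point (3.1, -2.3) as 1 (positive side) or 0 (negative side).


Compute 2.7 * 3.1 + 1.4 * -2.3 + -1.4
= 8.37 + -3.22 + -1.4
= 3.75
Since 3.75 >= 0, the point is on the positive side.

1


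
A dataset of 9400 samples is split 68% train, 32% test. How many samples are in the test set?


Train samples = 9400 * 68% = 6392
Test samples = 9400 - 6392
= 3008

3008


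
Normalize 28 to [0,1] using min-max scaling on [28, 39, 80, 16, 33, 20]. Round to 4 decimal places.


Min = 16, Max = 80
Range = 80 - 16 = 64
Scaled = (x - min) / (max - min)
= (28 - 16) / 64
= 12 / 64
= 0.1875

0.1875


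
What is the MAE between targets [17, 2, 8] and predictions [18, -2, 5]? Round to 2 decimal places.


Absolute errors: [1, 4, 3]
Sum of absolute errors = 8
MAE = 8 / 3 = 2.67

2.67


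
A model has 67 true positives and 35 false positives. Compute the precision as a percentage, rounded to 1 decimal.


Precision = TP / (TP + FP) * 100
= 67 / (67 + 35)
= 67 / 102
= 0.6569
= 65.7%

65.7


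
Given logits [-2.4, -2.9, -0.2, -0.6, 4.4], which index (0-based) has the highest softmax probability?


Softmax is a monotonic transformation, so it preserves the argmax.
We need to find the index of the maximum logit.
Index 0: -2.4
Index 1: -2.9
Index 2: -0.2
Index 3: -0.6
Index 4: 4.4
Maximum logit = 4.4 at index 4

4


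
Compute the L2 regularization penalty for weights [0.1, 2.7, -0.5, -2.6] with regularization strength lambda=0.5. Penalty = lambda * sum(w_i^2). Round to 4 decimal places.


Squaring each weight:
0.1^2 = 0.01
2.7^2 = 7.29
(-0.5)^2 = 0.25
(-2.6)^2 = 6.76
Sum of squares = 14.31
Penalty = 0.5 * 14.31 = 7.1550

7.1550


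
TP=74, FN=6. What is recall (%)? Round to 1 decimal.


Recall = TP / (TP + FN) * 100
= 74 / (74 + 6)
= 74 / 80
= 0.925
= 92.5%

92.5


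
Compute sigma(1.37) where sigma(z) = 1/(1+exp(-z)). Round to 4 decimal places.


sigmoid(z) = 1 / (1 + exp(-z))
exp(-(1.37)) = exp(-1.37) = 0.2541
1 + 0.2541 = 1.2541
1 / 1.2541 = 0.7974

0.7974


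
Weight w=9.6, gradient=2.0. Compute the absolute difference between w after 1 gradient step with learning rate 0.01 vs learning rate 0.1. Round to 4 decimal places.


With lr=0.01: w_new = 9.6 - 0.01 * 2.0 = 9.58
With lr=0.1: w_new = 9.6 - 0.1 * 2.0 = 9.4
Absolute difference = |9.58 - 9.4|
= 0.1800

0.1800


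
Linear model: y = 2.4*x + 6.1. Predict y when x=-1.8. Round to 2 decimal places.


y = 2.4 * -1.8 + (6.1)
= -4.32 + (6.1)
= 1.78

1.78


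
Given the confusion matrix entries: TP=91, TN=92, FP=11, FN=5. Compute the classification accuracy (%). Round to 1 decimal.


Accuracy = (TP + TN) / (TP + TN + FP + FN) * 100
= (91 + 92) / (91 + 92 + 11 + 5)
= 183 / 199
= 0.9196
= 92.0%

92.0


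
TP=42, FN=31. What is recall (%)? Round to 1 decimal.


Recall = TP / (TP + FN) * 100
= 42 / (42 + 31)
= 42 / 73
= 0.5753
= 57.5%

57.5


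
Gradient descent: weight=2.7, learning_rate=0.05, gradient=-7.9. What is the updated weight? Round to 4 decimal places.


w_new = w_old - lr * gradient
= 2.7 - 0.05 * -7.9
= 2.7 - (-0.395)
= 3.0950

3.0950


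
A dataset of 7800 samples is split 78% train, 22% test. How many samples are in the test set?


Train samples = 7800 * 78% = 6084
Test samples = 7800 - 6084
= 1716

1716


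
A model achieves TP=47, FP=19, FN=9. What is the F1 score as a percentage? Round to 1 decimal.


Precision = TP / (TP + FP) = 47 / 66 = 0.7121
Recall = TP / (TP + FN) = 47 / 56 = 0.8393
F1 = 2 * P * R / (P + R)
= 2 * 0.7121 * 0.8393 / (0.7121 + 0.8393)
= 1.1953 / 1.5514
= 0.7705
As percentage: 77.0%

77.0


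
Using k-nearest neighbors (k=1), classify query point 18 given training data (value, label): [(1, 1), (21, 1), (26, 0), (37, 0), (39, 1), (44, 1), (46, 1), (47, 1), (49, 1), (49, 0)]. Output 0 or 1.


Distances from query 18:
Point 21 (class 1): distance = 3
K=1 nearest neighbors: classes = [1]
Votes for class 1: 1 / 1
Majority vote => class 1

1


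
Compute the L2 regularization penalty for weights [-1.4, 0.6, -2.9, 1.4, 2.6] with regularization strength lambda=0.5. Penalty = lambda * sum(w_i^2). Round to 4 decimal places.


Squaring each weight:
(-1.4)^2 = 1.96
0.6^2 = 0.36
(-2.9)^2 = 8.41
1.4^2 = 1.96
2.6^2 = 6.76
Sum of squares = 19.45
Penalty = 0.5 * 19.45 = 9.7250

9.7250


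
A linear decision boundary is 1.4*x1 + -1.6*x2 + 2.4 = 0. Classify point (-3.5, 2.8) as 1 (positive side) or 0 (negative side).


Compute 1.4 * -3.5 + -1.6 * 2.8 + 2.4
= -4.9 + -4.48 + 2.4
= -6.98
Since -6.98 < 0, the point is on the negative side.

0


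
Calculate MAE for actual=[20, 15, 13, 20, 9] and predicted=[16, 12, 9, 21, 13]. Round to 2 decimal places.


Absolute errors: [4, 3, 4, 1, 4]
Sum of absolute errors = 16
MAE = 16 / 5 = 3.20

3.20


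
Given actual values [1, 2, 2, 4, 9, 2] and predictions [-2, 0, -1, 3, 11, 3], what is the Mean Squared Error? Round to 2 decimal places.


Differences: [3, 2, 3, 1, -2, -1]
Squared errors: [9, 4, 9, 1, 4, 1]
Sum of squared errors = 28
MSE = 28 / 6 = 4.67

4.67


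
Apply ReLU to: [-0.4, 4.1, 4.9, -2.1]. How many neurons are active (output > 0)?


ReLU(x) = max(0, x) for each element:
ReLU(-0.4) = 0
ReLU(4.1) = 4.1
ReLU(4.9) = 4.9
ReLU(-2.1) = 0
Active neurons (>0): 2

2


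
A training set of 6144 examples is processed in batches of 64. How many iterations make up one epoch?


Iterations per epoch = dataset_size / batch_size
= 6144 / 64
= 96

96


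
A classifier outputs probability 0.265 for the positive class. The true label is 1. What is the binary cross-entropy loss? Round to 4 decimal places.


For y=1: Loss = -log(p)
= -log(0.265)
= -(-1.328)
= 1.3280

1.3280


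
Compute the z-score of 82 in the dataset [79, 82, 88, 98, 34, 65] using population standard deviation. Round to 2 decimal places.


Mean = (79 + 82 + 88 + 98 + 34 + 65) / 6 = 74.3333
Variance = sum((x_i - mean)^2) / n = 423.5556
Std = sqrt(423.5556) = 20.5805
Z = (x - mean) / std
= (82 - 74.3333) / 20.5805
= 7.6667 / 20.5805
= 0.37

0.37


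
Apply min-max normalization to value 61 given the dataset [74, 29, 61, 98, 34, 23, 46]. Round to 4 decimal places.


Min = 23, Max = 98
Range = 98 - 23 = 75
Scaled = (x - min) / (max - min)
= (61 - 23) / 75
= 38 / 75
= 0.5067

0.5067


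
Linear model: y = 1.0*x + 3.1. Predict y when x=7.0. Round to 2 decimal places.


y = 1.0 * 7.0 + (3.1)
= 7.0 + (3.1)
= 10.10

10.10


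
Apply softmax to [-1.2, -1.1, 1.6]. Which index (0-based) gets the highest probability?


Softmax is a monotonic transformation, so it preserves the argmax.
We need to find the index of the maximum logit.
Index 0: -1.2
Index 1: -1.1
Index 2: 1.6
Maximum logit = 1.6 at index 2

2


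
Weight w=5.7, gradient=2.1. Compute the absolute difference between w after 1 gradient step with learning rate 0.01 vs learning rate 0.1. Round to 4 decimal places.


With lr=0.01: w_new = 5.7 - 0.01 * 2.1 = 5.679
With lr=0.1: w_new = 5.7 - 0.1 * 2.1 = 5.49
Absolute difference = |5.679 - 5.49|
= 0.1890

0.1890


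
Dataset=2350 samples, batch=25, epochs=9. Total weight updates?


Iterations per epoch = 2350 / 25 = 94
Total updates = iterations_per_epoch * epochs
= 94 * 9
= 846

846


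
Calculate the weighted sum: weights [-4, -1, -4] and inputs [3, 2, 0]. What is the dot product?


Element-wise products:
-4 * 3 = -12
-1 * 2 = -2
-4 * 0 = 0
Sum = -12 + -2 + 0
= -14

-14


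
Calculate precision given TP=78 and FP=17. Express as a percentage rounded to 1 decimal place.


Precision = TP / (TP + FP) * 100
= 78 / (78 + 17)
= 78 / 95
= 0.8211
= 82.1%

82.1


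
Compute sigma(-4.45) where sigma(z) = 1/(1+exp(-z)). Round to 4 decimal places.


sigmoid(z) = 1 / (1 + exp(-z))
exp(-(-4.45)) = exp(4.45) = 85.6269
1 + 85.6269 = 86.6269
1 / 86.6269 = 0.0115

0.0115


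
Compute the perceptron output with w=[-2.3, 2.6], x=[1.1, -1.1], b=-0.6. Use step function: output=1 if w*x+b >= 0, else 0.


z = w . x + b
= -2.3*1.1 + 2.6*-1.1 + -0.6
= -2.53 + -2.86 + -0.6
= -5.39 + -0.6
= -5.99
Since z = -5.99 < 0, output = 0

0


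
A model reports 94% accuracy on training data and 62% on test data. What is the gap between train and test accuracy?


Gap = train_accuracy - test_accuracy
= 94 - 62
= 32%
This large gap strongly indicates overfitting.

32


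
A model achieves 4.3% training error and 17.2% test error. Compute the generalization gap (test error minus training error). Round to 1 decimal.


Generalization gap = test_error - train_error
= 17.2 - 4.3
= 12.9%
A large gap suggests overfitting.

12.9


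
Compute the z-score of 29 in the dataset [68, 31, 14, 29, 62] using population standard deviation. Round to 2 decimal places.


Mean = (68 + 31 + 14 + 29 + 62) / 5 = 40.8
Variance = sum((x_i - mean)^2) / n = 428.56
Std = sqrt(428.56) = 20.7017
Z = (x - mean) / std
= (29 - 40.8) / 20.7017
= -11.8 / 20.7017
= -0.57

-0.57


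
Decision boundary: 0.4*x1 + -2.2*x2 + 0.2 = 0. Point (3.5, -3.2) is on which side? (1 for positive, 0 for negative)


Compute 0.4 * 3.5 + -2.2 * -3.2 + 0.2
= 1.4 + 7.04 + 0.2
= 8.64
Since 8.64 >= 0, the point is on the positive side.

1


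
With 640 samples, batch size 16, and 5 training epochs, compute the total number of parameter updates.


Iterations per epoch = 640 / 16 = 40
Total updates = iterations_per_epoch * epochs
= 40 * 5
= 200

200


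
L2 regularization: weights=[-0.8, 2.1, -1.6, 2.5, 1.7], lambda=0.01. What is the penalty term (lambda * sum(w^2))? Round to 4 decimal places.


Squaring each weight:
(-0.8)^2 = 0.64
2.1^2 = 4.41
(-1.6)^2 = 2.56
2.5^2 = 6.25
1.7^2 = 2.89
Sum of squares = 16.75
Penalty = 0.01 * 16.75 = 0.1675

0.1675


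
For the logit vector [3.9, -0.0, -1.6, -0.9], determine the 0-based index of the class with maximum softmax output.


Softmax is a monotonic transformation, so it preserves the argmax.
We need to find the index of the maximum logit.
Index 0: 3.9
Index 1: -0.0
Index 2: -1.6
Index 3: -0.9
Maximum logit = 3.9 at index 0

0


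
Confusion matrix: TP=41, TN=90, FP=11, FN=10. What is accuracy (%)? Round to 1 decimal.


Accuracy = (TP + TN) / (TP + TN + FP + FN) * 100
= (41 + 90) / (41 + 90 + 11 + 10)
= 131 / 152
= 0.8618
= 86.2%

86.2


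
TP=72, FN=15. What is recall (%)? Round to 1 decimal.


Recall = TP / (TP + FN) * 100
= 72 / (72 + 15)
= 72 / 87
= 0.8276
= 82.8%

82.8


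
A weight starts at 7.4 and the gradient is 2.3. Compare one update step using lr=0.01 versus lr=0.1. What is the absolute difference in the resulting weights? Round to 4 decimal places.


With lr=0.01: w_new = 7.4 - 0.01 * 2.3 = 7.377
With lr=0.1: w_new = 7.4 - 0.1 * 2.3 = 7.17
Absolute difference = |7.377 - 7.17|
= 0.2070

0.2070


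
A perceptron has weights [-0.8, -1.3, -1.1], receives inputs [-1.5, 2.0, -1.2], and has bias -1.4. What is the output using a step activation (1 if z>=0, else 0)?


z = w . x + b
= -0.8*-1.5 + -1.3*2.0 + -1.1*-1.2 + -1.4
= 1.2 + -2.6 + 1.32 + -1.4
= -0.08 + -1.4
= -1.48
Since z = -1.48 < 0, output = 0

0


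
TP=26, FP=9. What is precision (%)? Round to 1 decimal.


Precision = TP / (TP + FP) * 100
= 26 / (26 + 9)
= 26 / 35
= 0.7429
= 74.3%

74.3


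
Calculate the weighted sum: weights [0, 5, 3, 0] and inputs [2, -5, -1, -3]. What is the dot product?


Element-wise products:
0 * 2 = 0
5 * -5 = -25
3 * -1 = -3
0 * -3 = 0
Sum = 0 + -25 + -3 + 0
= -28

-28


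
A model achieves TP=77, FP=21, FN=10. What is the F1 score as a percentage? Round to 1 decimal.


Precision = TP / (TP + FP) = 77 / 98 = 0.7857
Recall = TP / (TP + FN) = 77 / 87 = 0.8851
F1 = 2 * P * R / (P + R)
= 2 * 0.7857 * 0.8851 / (0.7857 + 0.8851)
= 1.3908 / 1.6708
= 0.8324
As percentage: 83.2%

83.2


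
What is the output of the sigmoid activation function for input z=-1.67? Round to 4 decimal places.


sigmoid(z) = 1 / (1 + exp(-z))
exp(-(-1.67)) = exp(1.67) = 5.3122
1 + 5.3122 = 6.3122
1 / 6.3122 = 0.1584

0.1584


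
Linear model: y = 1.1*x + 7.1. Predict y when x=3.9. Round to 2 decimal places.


y = 1.1 * 3.9 + (7.1)
= 4.29 + (7.1)
= 11.39

11.39


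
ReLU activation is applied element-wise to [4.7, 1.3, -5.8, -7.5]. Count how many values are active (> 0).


ReLU(x) = max(0, x) for each element:
ReLU(4.7) = 4.7
ReLU(1.3) = 1.3
ReLU(-5.8) = 0
ReLU(-7.5) = 0
Active neurons (>0): 2

2


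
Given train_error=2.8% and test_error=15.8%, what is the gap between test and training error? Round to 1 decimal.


Generalization gap = test_error - train_error
= 15.8 - 2.8
= 13.0%
A large gap suggests overfitting.

13.0


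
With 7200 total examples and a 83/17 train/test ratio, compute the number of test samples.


Train samples = 7200 * 83% = 5976
Test samples = 7200 - 5976
= 1224

1224


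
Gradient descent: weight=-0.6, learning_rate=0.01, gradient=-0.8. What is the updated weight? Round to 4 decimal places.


w_new = w_old - lr * gradient
= -0.6 - 0.01 * -0.8
= -0.6 - (-0.008)
= -0.5920

-0.5920


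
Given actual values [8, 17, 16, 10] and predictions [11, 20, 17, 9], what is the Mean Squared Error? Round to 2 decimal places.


Differences: [-3, -3, -1, 1]
Squared errors: [9, 9, 1, 1]
Sum of squared errors = 20
MSE = 20 / 4 = 5.00

5.00


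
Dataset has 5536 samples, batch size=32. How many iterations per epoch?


Iterations per epoch = dataset_size / batch_size
= 5536 / 32
= 173

173


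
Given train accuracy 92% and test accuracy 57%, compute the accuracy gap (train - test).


Gap = train_accuracy - test_accuracy
= 92 - 57
= 35%
This large gap strongly indicates overfitting.

35


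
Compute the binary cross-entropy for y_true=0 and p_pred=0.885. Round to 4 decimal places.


For y=0: Loss = -log(1-p)
= -log(1 - 0.885)
= -log(0.115)
= -(-2.1628)
= 2.1628

2.1628


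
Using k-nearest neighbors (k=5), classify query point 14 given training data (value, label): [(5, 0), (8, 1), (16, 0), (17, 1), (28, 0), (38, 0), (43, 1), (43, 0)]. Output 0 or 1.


Distances from query 14:
Point 16 (class 0): distance = 2
Point 17 (class 1): distance = 3
Point 8 (class 1): distance = 6
Point 5 (class 0): distance = 9
Point 28 (class 0): distance = 14
K=5 nearest neighbors: classes = [0, 1, 1, 0, 0]
Votes for class 1: 2 / 5
Majority vote => class 0

0


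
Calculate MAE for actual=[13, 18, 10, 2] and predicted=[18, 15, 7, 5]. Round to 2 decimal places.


Absolute errors: [5, 3, 3, 3]
Sum of absolute errors = 14
MAE = 14 / 4 = 3.50

3.50


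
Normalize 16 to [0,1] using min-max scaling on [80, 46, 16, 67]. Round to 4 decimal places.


Min = 16, Max = 80
Range = 80 - 16 = 64
Scaled = (x - min) / (max - min)
= (16 - 16) / 64
= 0 / 64
= 0.0000

0.0000


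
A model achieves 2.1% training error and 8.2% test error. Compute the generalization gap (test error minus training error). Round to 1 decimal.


Generalization gap = test_error - train_error
= 8.2 - 2.1
= 6.1%
A moderate gap.

6.1


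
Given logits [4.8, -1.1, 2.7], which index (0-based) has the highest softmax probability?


Softmax is a monotonic transformation, so it preserves the argmax.
We need to find the index of the maximum logit.
Index 0: 4.8
Index 1: -1.1
Index 2: 2.7
Maximum logit = 4.8 at index 0

0


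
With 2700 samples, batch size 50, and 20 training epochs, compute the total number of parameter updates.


Iterations per epoch = 2700 / 50 = 54
Total updates = iterations_per_epoch * epochs
= 54 * 20
= 1080

1080


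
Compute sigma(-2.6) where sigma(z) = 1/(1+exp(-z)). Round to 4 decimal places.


sigmoid(z) = 1 / (1 + exp(-z))
exp(-(-2.6)) = exp(2.6) = 13.4637
1 + 13.4637 = 14.4637
1 / 14.4637 = 0.0691

0.0691


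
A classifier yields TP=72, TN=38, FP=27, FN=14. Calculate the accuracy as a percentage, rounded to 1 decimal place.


Accuracy = (TP + TN) / (TP + TN + FP + FN) * 100
= (72 + 38) / (72 + 38 + 27 + 14)
= 110 / 151
= 0.7285
= 72.8%

72.8


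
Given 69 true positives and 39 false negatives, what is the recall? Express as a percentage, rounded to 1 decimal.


Recall = TP / (TP + FN) * 100
= 69 / (69 + 39)
= 69 / 108
= 0.6389
= 63.9%

63.9


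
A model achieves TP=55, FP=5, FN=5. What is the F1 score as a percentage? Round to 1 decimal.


Precision = TP / (TP + FP) = 55 / 60 = 0.9167
Recall = TP / (TP + FN) = 55 / 60 = 0.9167
F1 = 2 * P * R / (P + R)
= 2 * 0.9167 * 0.9167 / (0.9167 + 0.9167)
= 1.6806 / 1.8333
= 0.9167
As percentage: 91.7%

91.7


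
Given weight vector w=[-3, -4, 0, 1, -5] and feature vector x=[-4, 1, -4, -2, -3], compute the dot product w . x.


Element-wise products:
-3 * -4 = 12
-4 * 1 = -4
0 * -4 = 0
1 * -2 = -2
-5 * -3 = 15
Sum = 12 + -4 + 0 + -2 + 15
= 21

21


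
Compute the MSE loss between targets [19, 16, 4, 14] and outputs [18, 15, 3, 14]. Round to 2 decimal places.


Differences: [1, 1, 1, 0]
Squared errors: [1, 1, 1, 0]
Sum of squared errors = 3
MSE = 3 / 4 = 0.75

0.75


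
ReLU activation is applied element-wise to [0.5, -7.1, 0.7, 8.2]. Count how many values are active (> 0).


ReLU(x) = max(0, x) for each element:
ReLU(0.5) = 0.5
ReLU(-7.1) = 0
ReLU(0.7) = 0.7
ReLU(8.2) = 8.2
Active neurons (>0): 3

3


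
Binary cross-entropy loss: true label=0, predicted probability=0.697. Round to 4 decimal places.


For y=0: Loss = -log(1-p)
= -log(1 - 0.697)
= -log(0.303)
= -(-1.194)
= 1.1940

1.1940


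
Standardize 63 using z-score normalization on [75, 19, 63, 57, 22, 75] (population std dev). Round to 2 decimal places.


Mean = (75 + 19 + 63 + 57 + 22 + 75) / 6 = 51.8333
Variance = sum((x_i - mean)^2) / n = 532.1389
Std = sqrt(532.1389) = 23.0681
Z = (x - mean) / std
= (63 - 51.8333) / 23.0681
= 11.1667 / 23.0681
= 0.48

0.48


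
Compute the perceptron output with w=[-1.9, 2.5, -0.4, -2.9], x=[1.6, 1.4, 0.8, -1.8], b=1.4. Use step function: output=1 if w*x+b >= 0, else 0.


z = w . x + b
= -1.9*1.6 + 2.5*1.4 + -0.4*0.8 + -2.9*-1.8 + 1.4
= -3.04 + 3.5 + -0.32 + 5.22 + 1.4
= 5.36 + 1.4
= 6.76
Since z = 6.76 >= 0, output = 1

1


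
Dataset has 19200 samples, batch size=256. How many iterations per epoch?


Iterations per epoch = dataset_size / batch_size
= 19200 / 256
= 75

75


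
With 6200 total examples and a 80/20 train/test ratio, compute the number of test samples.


Train samples = 6200 * 80% = 4960
Test samples = 6200 - 4960
= 1240

1240


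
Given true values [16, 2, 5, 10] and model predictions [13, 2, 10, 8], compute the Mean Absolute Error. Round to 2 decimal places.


Absolute errors: [3, 0, 5, 2]
Sum of absolute errors = 10
MAE = 10 / 4 = 2.50

2.50


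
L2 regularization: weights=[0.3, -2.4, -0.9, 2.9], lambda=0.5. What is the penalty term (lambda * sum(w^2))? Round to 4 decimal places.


Squaring each weight:
0.3^2 = 0.09
(-2.4)^2 = 5.76
(-0.9)^2 = 0.81
2.9^2 = 8.41
Sum of squares = 15.07
Penalty = 0.5 * 15.07 = 7.5350

7.5350
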